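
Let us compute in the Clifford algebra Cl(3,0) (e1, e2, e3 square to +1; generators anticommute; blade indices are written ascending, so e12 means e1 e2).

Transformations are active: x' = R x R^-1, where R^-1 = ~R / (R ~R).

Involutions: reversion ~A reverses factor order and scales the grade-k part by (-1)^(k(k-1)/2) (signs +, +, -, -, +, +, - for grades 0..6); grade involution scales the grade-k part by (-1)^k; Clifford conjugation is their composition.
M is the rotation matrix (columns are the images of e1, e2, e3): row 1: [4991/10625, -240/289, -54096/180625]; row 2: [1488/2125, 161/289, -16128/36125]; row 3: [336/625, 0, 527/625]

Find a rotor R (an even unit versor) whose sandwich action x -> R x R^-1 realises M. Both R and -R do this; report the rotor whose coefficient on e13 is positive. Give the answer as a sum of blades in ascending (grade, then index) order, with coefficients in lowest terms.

Method: write R = a + b12*e12 + b13*e13 + b23*e23 with a^2 + b12^2 + b13^2 + b23^2 = 1 (so R^-1 = ~R). Expanding the columns R e_j ~R gives tr M = 4a^2 - 1 and, from the antisymmetric part, M21 - M12 = -4a*b12, M13 - M31 = 4a*b13, M32 - M23 = -4a*b23.
Here tr M = 13511/7225, so a^2 = (1 + tr M)/4 = 5184/7225 and a = ±72/85. Taking a = 72/85: M21 - M12 = 55296/36125, M13 - M31 = -6048/7225, M32 - M23 = 16128/36125, giving b12 = -192/425, b13 = -21/85, b23 = -56/425, i.e. R = 72/85 - 192/425*e12 - 21/85*e13 - 56/425*e23.
Its e13 coefficient is negative, so report the other preimage -R.
Answer: -72/85 + 192/425*e12 + 21/85*e13 + 56/425*e23. Uniqueness: Spin(3) -> SO(3) maps R and -R to the same rotation of trace 13511/7225; fixing the sign of the e13 coefficient removes the ambiguity.


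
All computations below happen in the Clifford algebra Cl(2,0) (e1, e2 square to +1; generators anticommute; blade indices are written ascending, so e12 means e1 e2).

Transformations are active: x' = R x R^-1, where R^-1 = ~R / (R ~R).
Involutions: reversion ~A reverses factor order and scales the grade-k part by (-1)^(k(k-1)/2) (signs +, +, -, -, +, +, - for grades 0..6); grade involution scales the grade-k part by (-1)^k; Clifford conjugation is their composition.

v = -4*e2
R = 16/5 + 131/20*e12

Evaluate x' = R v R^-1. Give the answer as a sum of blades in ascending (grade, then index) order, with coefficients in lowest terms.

~R = 16/5 - 131/20*e12, and R ~R = 21257/400, so R^-1 = ~R / (21257/400).
R v = -131/5*e1 - 64/5*e2
Answer: -67072/21257*e1 + 52260/21257*e2


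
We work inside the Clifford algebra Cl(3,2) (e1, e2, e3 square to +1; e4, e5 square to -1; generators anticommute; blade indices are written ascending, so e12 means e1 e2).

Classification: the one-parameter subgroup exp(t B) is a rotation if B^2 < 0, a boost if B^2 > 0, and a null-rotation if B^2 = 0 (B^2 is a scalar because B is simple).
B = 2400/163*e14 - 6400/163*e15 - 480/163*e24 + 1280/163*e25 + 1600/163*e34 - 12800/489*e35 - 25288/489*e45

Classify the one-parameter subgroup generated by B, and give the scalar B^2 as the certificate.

B^2 term by term: the squares give (2400/163)^2*(e14)^2 + (-6400/163)^2*(e15)^2 + (-480/163)^2*(e24)^2 + (1280/163)^2*(e25)^2 + (1600/163)^2*(e34)^2 + (-12800/489)^2*(e35)^2 + (-25288/489)^2*(e45)^2 = 5760000/26569*(+1) + 40960000/26569*(+1) + 230400/26569*(+1) + 1638400/26569*(+1) + 2560000/26569*(+1) + 163840000/239121*(+1) + 639482944/239121*(-1) = -64 (each basis 2-blade squares to minus the product of its generators' squares); cross terms between blades sharing an index anticommute and cancel; the commuting (index-disjoint) pairs give grade-4 terms 2*c*c'*(blade product), which cancel blade by blade — e1245: -6144000/26569 + 6144000/26569 = 0; e1345: 20480000/26569 - 20480000/26569 = 0; e2345: -4096000/26569 + 4096000/26569 = 0 — confirming B is simple. So B^2 = -64.
Answer: rotation, certificate B^2 = -64. Check the certificate: B^2 = -64, and that sign is decisive whatever form B takes.


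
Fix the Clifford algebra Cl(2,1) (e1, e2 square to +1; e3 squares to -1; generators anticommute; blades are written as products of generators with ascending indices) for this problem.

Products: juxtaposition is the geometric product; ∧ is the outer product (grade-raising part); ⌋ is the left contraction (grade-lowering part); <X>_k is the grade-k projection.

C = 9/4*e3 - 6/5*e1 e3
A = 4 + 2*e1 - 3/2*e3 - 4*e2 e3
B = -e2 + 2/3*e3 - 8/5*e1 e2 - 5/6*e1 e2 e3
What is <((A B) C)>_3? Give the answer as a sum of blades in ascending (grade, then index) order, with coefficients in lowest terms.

step 1: 1 + 10/3*e1 - 68/15*e2 - 4/3*e3 - 193/20*e1 e2 - 76/15*e1 e3 - 19/6*e2 e3 - 14/15*e1 e2 e3
step 2: 227/25 + 13*e1 + 1201/200*e2 - 7/4*e3 - 17/10*e1 e2 + 63/10*e1 e3 - 1089/50*e2 e3 - 10861/400*e1 e2 e3
step 3: -10861/400*e1 e2 e3
Answer: -10861/400*e1 e2 e3


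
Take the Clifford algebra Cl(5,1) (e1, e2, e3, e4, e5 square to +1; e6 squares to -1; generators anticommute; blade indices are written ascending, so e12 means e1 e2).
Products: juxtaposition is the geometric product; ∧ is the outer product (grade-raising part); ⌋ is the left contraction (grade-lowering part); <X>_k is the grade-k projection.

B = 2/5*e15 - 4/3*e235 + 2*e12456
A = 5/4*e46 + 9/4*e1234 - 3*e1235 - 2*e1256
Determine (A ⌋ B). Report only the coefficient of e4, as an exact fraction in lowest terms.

step 1: 4*e4 - 5/2*e125
Answer: 4


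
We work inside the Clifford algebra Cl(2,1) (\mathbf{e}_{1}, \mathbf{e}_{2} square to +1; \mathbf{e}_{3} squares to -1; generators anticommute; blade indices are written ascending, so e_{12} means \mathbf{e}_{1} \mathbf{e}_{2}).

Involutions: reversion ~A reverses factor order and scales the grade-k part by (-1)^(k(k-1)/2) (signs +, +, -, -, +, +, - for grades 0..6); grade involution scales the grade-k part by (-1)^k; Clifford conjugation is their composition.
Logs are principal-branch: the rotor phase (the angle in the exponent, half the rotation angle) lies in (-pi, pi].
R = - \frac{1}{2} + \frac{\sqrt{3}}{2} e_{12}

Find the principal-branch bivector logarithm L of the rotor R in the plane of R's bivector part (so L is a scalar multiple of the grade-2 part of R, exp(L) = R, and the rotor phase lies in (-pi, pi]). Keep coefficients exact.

The scalar part of R is - \frac{1}{2}, which fixes the principal-branch rotor phase; the unit plane is then the bivector part divided by the sine of that phase, and L is that plane scaled by the phase.
Concretely: cos(phase) = - \frac{1}{2} gives phase = ±\frac{2 \pi}{3}, and since phase/sin(phase) is even the sign is immaterial: L = (phase/sin(phase)) * <R>_2 = (\frac{4 \sqrt{3} \pi}{9}) * <R>_2.
Answer: \frac{2 \pi}{3} e_{12}


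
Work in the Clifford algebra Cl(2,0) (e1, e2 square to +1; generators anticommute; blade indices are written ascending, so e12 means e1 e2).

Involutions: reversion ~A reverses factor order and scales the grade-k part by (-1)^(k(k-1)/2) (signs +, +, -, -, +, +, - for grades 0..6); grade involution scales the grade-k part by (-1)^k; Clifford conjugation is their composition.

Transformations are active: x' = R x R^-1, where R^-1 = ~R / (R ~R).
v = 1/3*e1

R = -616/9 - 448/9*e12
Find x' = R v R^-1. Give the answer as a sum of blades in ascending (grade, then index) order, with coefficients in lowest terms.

~R = -616/9 + 448/9*e12, and R ~R = 580160/81, so R^-1 = ~R / (580160/81).
R v = -616/27*e1 + 448/27*e2
Answer: 19/185*e1 - 176/555*e2


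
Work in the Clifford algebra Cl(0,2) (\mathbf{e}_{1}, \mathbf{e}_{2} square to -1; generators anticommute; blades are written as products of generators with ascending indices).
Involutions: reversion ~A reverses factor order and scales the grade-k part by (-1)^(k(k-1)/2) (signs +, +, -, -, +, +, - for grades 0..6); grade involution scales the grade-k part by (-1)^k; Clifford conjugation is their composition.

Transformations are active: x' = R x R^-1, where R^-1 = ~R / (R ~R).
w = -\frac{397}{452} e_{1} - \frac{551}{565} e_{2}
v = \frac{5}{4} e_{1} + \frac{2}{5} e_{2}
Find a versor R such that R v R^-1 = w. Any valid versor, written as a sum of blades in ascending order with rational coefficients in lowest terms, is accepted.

Since q(v) = q(w) = -\frac{689}{400}, the sum R = v + w = \frac{42}{113} e_{1} - \frac{65}{113} e_{2} does the job whenever invertible.
Answer: \frac{42}{113} e_{1} - \frac{65}{113} e_{2}


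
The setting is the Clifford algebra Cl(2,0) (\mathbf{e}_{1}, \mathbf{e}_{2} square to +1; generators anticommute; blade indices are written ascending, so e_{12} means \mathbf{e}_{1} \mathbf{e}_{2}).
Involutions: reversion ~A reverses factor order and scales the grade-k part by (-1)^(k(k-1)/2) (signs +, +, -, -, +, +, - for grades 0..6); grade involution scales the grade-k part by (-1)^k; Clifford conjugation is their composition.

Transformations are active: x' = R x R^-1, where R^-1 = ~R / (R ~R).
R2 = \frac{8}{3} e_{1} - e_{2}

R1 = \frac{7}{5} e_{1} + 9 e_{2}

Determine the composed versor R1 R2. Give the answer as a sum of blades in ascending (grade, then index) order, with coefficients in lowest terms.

Distribute over the terms of R1 (each basis-blade product reordered to ascending indices, repeated generators contracted through their squares):
(\frac{7}{5} e_{1}) R2 = \frac{56}{15} - \frac{7}{5} e_{12}
(9 e_{2}) R2 = -9 - 24 e_{12}
Summing the partial products and collecting blades:
Answer: -\frac{79}{15} - \frac{127}{5} e_{12}


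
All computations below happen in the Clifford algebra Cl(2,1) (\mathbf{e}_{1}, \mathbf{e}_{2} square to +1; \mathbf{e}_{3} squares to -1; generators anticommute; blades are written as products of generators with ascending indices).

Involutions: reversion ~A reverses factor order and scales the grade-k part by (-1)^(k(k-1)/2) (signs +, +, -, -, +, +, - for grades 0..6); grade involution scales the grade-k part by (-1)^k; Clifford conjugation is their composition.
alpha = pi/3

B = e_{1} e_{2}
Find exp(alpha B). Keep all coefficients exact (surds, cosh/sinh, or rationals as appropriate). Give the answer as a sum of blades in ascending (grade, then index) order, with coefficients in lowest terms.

B^2 = (1)^2*(e_{1} e_{2})^2 = 1*(-1) = -1 (a basis 2-blade squares to minus the product of its generators' squares).
B^2 = -1 — circular case — the even/odd split gives cos and sin: l = 1, alpha*l = \frac{\pi}{3}, so exp(alpha B) = cos(\frac{\pi}{3}) + (sin(\frac{\pi}{3})/1)*B = \frac{1}{2} + (\frac{\sqrt{3}}{2})*B.
Answer: \frac{1}{2} + \frac{\sqrt{3}}{2} e_{1} e_{2}


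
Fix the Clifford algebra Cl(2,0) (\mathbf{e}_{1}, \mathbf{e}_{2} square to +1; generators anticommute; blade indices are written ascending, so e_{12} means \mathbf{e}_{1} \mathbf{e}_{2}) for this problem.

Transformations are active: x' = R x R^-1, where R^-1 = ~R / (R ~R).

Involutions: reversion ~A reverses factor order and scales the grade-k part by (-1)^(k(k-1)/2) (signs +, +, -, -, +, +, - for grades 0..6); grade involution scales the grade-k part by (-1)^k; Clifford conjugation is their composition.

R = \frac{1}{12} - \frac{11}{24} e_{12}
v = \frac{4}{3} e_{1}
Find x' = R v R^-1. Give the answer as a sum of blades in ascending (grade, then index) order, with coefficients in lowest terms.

~R = \frac{1}{12} + \frac{11}{24} e_{12}, and R ~R = \frac{125}{576}, so R^-1 = ~R / (\frac{125}{576}).
R v = \frac{1}{9} e_{1} + \frac{11}{18} e_{2}
Answer: -\frac{156}{125} e_{1} + \frac{176}{375} e_{2}


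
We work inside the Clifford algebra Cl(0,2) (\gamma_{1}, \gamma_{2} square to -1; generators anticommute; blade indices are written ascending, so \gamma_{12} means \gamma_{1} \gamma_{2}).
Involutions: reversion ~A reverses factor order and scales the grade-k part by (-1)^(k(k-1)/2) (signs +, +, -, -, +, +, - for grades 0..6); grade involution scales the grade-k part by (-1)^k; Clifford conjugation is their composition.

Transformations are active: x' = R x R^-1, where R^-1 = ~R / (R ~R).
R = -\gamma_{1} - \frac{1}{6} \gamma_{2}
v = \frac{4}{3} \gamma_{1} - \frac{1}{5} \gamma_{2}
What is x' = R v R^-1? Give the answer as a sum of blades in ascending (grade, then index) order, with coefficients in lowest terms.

~R = -\gamma_{1} - \frac{1}{6} \gamma_{2}, and R ~R = -\frac{37}{36}, so R^-1 = ~R / (-\frac{37}{36}).
R v = \frac{13}{10} + \frac{19}{45} \gamma_{12}
Answer: \frac{664}{555} \gamma_{1} + \frac{23}{37} \gamma_{2}


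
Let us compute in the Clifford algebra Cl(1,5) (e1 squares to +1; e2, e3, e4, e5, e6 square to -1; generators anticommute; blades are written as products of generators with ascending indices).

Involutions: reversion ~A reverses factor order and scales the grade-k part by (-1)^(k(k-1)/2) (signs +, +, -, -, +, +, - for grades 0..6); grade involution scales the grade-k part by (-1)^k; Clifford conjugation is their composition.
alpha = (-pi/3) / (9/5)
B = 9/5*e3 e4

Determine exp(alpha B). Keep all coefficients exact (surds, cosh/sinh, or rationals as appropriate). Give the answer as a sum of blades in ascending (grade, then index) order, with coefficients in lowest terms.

B^2 = (9/5)^2*(e3 e4)^2 = 81/25*(-1) = -81/25 (a basis 2-blade squares to minus the product of its generators' squares).
B^2 = -81/25 — circular case — the even/odd split gives cos and sin: l = 9/5, alpha*l = -pi/3, so exp(alpha B) = cos(-pi/3) + (sin(-pi/3)/(9/5))*B = 1/2 + (-5*sqrt(3)/18)*B.
Answer: 1/2 - sqrt(3)/2*e3 e4


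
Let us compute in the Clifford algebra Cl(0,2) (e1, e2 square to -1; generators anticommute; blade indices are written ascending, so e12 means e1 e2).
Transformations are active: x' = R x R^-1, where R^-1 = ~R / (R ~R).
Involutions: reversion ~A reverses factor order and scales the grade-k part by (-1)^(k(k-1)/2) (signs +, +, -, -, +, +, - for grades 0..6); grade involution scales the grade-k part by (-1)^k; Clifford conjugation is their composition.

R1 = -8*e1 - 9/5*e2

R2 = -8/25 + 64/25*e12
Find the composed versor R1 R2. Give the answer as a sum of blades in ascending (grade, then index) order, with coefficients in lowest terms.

Distribute over the terms of R1 (each basis-blade product reordered to ascending indices, repeated generators contracted through their squares):
(-8*e1) R2 = 64/25*e1 + 512/25*e2
(-9/5*e2) R2 = -576/125*e1 + 72/125*e2
Summing the partial products and collecting blades:
Answer: -256/125*e1 + 2632/125*e2


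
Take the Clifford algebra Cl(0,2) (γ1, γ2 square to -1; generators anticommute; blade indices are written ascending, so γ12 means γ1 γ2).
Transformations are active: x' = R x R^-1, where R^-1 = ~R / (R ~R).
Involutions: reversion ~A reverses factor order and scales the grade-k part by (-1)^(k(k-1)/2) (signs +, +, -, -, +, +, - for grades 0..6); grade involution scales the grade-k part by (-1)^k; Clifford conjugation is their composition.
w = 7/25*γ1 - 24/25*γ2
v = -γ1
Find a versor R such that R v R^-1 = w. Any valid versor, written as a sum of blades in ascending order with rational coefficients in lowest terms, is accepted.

Take R = v + w = -18/25*γ1 - 24/25*γ2. Because q(v) = q(w) = -1, conjugation by R sends v exactly to w.
Answer: -18/25*γ1 - 24/25*γ2


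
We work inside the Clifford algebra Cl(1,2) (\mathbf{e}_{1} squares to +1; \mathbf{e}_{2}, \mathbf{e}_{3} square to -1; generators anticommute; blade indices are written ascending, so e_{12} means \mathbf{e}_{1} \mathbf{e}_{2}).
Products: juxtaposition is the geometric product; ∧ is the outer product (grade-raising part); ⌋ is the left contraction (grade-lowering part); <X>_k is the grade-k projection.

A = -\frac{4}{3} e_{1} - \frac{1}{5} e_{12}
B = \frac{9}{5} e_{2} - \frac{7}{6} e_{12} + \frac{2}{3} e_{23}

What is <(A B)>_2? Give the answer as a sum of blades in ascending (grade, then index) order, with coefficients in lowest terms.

step 1: \frac{7}{30} + \frac{9}{25} e_{1} + \frac{14}{9} e_{2} - \frac{12}{5} e_{12} + \frac{2}{15} e_{13} - \frac{8}{9} e_{123}
step 2: -\frac{12}{5} e_{12} + \frac{2}{15} e_{13}
Answer: -\frac{12}{5} e_{12} + \frac{2}{15} e_{13}


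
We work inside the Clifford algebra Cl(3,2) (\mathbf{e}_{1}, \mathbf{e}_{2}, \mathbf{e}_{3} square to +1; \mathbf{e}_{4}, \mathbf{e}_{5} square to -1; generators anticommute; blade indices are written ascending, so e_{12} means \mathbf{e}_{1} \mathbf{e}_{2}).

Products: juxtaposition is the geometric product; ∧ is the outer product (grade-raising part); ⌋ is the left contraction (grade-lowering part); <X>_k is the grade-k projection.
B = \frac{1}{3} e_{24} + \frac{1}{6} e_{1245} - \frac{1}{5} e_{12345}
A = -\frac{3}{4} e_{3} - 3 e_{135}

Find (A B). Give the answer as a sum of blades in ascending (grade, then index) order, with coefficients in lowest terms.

step 1: -\frac{3}{5} e_{24} - \frac{1}{4} e_{234} + \frac{3}{20} e_{1245} + \frac{7}{8} e_{12345}
Answer: -\frac{3}{5} e_{24} - \frac{1}{4} e_{234} + \frac{3}{20} e_{1245} + \frac{7}{8} e_{12345}


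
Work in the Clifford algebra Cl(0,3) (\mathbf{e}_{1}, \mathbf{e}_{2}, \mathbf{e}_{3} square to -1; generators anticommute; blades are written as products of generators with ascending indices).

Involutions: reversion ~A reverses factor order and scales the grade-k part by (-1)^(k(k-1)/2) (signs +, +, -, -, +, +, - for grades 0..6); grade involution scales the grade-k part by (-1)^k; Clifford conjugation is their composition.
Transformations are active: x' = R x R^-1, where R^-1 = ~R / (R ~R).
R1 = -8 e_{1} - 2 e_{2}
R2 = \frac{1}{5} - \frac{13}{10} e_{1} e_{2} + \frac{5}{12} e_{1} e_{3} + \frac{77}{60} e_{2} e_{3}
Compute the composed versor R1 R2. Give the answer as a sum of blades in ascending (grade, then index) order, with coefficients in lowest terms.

Distribute over the terms of R1 (each basis-blade product reordered to ascending indices, repeated generators contracted through their squares):
(-8 e_{1}) R2 = -\frac{8}{5} e_{1} - \frac{52}{5} e_{2} + \frac{10}{3} e_{3} - \frac{154}{15} e_{1} e_{2} e_{3}
(-2 e_{2}) R2 = \frac{13}{5} e_{1} - \frac{2}{5} e_{2} + \frac{77}{30} e_{3} + \frac{5}{6} e_{1} e_{2} e_{3}
Summing the partial products and collecting blades:
Answer: e_{1} - \frac{54}{5} e_{2} + \frac{59}{10} e_{3} - \frac{283}{30} e_{1} e_{2} e_{3}


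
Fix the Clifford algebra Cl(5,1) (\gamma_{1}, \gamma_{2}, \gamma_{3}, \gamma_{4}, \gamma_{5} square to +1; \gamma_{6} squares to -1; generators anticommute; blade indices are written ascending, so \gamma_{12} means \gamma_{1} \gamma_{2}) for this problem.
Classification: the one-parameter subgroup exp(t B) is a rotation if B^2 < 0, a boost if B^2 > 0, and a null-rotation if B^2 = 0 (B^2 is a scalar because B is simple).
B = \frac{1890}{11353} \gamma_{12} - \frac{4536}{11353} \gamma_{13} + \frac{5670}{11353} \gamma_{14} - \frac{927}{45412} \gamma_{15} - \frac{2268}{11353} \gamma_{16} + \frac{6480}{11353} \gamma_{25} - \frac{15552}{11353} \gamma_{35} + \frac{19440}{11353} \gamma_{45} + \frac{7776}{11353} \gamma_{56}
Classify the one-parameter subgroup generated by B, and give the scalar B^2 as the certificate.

B^2 term by term: the squares give (\frac{1890}{11353})^2*(\gamma_{12})^2 + (-\frac{4536}{11353})^2*(\gamma_{13})^2 + (\frac{5670}{11353})^2*(\gamma_{14})^2 + (-\frac{927}{45412})^2*(\gamma_{15})^2 + (-\frac{2268}{11353})^2*(\gamma_{16})^2 + (\frac{6480}{11353})^2*(\gamma_{25})^2 + (-\frac{15552}{11353})^2*(\gamma_{35})^2 + (\frac{19440}{11353})^2*(\gamma_{45})^2 + (\frac{7776}{11353})^2*(\gamma_{56})^2 = \frac{3572100}{128890609}*(-1) + \frac{20575296}{128890609}*(-1) + \frac{32148900}{128890609}*(-1) + \frac{859329}{2062249744}*(-1) + \frac{5143824}{128890609}*(+1) + \frac{41990400}{128890609}*(-1) + \frac{241864704}{128890609}*(-1) + \frac{377913600}{128890609}*(-1) + \frac{60466176}{128890609}*(+1) = -\frac{81}{16} (each basis 2-blade squares to minus the product of its generators' squares); cross terms between blades sharing an index anticommute and cancel; the commuting (index-disjoint) pairs give grade-4 terms 2*c*c'*(blade product), which cancel blade by blade — \gamma_{1235}: -\frac{58786560}{128890609} + \frac{58786560}{128890609} = 0; \gamma_{1245}: \frac{73483200}{128890609} - \frac{73483200}{128890609} = 0; \gamma_{1256}: \frac{29393280}{128890609} - \frac{29393280}{128890609} = 0; \gamma_{1345}: -\frac{176359680}{128890609} + \frac{176359680}{128890609} = 0; \gamma_{1356}: -\frac{70543872}{128890609} + \frac{70543872}{128890609} = 0; \gamma_{1456}: \frac{88179840}{128890609} - \frac{88179840}{128890609} = 0 — confirming B is simple. So B^2 = -\frac{81}{16}.
Answer: rotation, certificate B^2 = -\frac{81}{16}. Key observation: B^2 = -\frac{81}{16} is a conjugation invariant, so its sign decides the class regardless of the surface form of B.


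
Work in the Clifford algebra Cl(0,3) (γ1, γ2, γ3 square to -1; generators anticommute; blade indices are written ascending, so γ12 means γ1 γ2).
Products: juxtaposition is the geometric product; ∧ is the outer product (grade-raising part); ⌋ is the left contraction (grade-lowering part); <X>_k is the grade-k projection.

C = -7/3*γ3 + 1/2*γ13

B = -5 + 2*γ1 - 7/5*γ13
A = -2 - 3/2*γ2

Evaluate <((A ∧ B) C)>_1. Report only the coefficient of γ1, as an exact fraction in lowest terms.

step 1: 10 - 4*γ1 + 15/2*γ2 + 3*γ12 + 14/5*γ13 - 21/10*γ123
step 2: -7/5 + 98/15*γ1 - 21/20*γ2 - 64/3*γ3 - 49/10*γ12 + 43/3*γ13 - 16*γ23 - 43/4*γ123
step 3: 98/15*γ1 - 21/20*γ2 - 64/3*γ3
Answer: 98/15


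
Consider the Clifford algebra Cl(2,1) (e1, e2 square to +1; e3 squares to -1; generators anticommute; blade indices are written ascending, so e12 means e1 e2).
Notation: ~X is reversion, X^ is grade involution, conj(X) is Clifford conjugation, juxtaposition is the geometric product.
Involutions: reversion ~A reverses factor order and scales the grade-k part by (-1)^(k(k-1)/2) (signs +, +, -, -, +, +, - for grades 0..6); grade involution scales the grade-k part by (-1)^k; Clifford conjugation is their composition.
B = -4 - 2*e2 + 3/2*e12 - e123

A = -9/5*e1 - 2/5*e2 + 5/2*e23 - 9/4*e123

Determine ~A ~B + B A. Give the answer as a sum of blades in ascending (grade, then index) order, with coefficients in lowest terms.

first term: 61/20 + 41/10*e1 + 43/10*e2 - 13/8*e3 + 18/5*e12 + 23/20*e13 + 41/5*e23 - 9*e123
second term: 61/20 + 41/10*e1 + 43/10*e2 - 13/8*e3 - 18/5*e12 - 23/20*e13 - 41/5*e23 + 9*e123
Answer: 61/10 + 41/5*e1 + 43/5*e2 - 13/4*e3


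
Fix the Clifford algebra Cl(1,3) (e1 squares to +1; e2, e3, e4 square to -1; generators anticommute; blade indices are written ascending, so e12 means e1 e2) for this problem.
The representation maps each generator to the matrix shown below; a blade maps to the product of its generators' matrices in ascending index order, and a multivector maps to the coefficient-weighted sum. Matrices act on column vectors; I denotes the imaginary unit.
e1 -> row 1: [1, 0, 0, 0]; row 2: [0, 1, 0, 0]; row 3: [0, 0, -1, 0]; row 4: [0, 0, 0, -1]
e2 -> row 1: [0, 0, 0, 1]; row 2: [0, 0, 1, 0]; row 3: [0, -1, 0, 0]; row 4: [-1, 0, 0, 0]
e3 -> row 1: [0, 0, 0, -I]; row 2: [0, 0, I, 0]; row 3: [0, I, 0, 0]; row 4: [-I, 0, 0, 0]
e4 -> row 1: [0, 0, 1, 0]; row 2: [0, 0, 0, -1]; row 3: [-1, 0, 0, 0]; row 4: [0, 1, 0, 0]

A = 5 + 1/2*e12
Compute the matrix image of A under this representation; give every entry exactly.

Bivector images (products of the table entries): rho(e12) = rho(e1)rho(e2) = row 1: [0, 0, 0, 1]; row 2: [0, 0, 1, 0]; row 3: [0, 1, 0, 0]; row 4: [1, 0, 0, 0].
M = (5)*1 + (1/2)*rho(e12), summed entrywise (1 is the identity matrix):
Answer: row 1: [5, 0, 0, 1/2]; row 2: [0, 5, 1/2, 0]; row 3: [0, 1/2, 5, 0]; row 4: [1/2, 0, 0, 5]


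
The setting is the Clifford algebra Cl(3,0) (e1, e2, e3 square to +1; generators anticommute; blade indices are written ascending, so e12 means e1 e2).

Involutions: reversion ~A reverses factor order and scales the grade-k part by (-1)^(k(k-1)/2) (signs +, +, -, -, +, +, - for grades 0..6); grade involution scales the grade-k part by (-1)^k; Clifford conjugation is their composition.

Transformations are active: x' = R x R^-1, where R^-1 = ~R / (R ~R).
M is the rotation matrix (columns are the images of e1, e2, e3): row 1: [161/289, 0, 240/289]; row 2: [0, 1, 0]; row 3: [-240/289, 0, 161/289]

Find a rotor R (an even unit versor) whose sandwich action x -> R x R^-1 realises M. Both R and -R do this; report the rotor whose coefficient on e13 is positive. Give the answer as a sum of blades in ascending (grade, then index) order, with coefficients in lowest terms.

Method: write R = a + b12*e12 + b13*e13 + b23*e23 with a^2 + b12^2 + b13^2 + b23^2 = 1 (so R^-1 = ~R). Expanding the columns R e_j ~R gives tr M = 4a^2 - 1 and, from the antisymmetric part, M21 - M12 = -4a*b12, M13 - M31 = 4a*b13, M32 - M23 = -4a*b23.
Here tr M = 611/289, so a^2 = (1 + tr M)/4 = 225/289 and a = ±15/17. Taking a = 15/17: M21 - M12 = 0, M13 - M31 = 480/289, M32 - M23 = 0, giving b12 = 0, b13 = 8/17, b23 = 0, i.e. R = 15/17 + 8/17*e13.
Its e13 coefficient is already positive.
Answer: 15/17 + 8/17*e13. Key observation: the double cover Spin(3) -> SO(3) sends R and -R to the same matrix (trace 611/289 here), so the stated sign of the e13 coefficient is what selects one sheet.


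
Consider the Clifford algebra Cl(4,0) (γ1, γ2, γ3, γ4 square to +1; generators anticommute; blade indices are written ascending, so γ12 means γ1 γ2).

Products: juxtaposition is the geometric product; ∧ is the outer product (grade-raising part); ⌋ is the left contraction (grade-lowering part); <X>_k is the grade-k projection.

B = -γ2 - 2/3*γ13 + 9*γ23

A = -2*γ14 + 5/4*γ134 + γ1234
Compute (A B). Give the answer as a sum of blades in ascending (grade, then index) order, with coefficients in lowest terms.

step 1: 5/6*γ4 - 9*γ14 - 2/3*γ24 + 4/3*γ34 - 53/4*γ124 - γ134 - 77/4*γ1234
Answer: 5/6*γ4 - 9*γ14 - 2/3*γ24 + 4/3*γ34 - 53/4*γ124 - γ134 - 77/4*γ1234


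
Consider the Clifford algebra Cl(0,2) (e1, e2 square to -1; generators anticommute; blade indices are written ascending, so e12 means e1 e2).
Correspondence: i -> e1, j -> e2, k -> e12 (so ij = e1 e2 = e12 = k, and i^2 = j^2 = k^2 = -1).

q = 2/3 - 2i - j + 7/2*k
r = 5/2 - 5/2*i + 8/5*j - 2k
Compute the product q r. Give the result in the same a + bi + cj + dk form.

In blades: q = 2/3 - 2*e1 - e2 + 7/2*e12, r = 5/2 - 5/2*e1 + 8/5*e2 - 2*e12.
Distribute q over r term by term (generator squares from the signature, products reordered to ascending indices): (2/3)*r = 5/3 - 5/3*e1 + 16/15*e2 - 4/3*e12; (-2*e1)*r = -5 - 5*e1 - 4*e2 - 16/5*e12; (-e2)*r = 8/5 + 2*e1 - 5/2*e2 - 5/2*e12; (7/2*e12)*r = 7 - 28/5*e1 - 35/4*e2 + 35/4*e12.
Sum: 79/15 - 154/15*e1 - 851/60*e2 + 103/60*e12; translating back through the correspondence:
Answer: 79/15 - 154/15*i - 851/60*j + 103/60*k


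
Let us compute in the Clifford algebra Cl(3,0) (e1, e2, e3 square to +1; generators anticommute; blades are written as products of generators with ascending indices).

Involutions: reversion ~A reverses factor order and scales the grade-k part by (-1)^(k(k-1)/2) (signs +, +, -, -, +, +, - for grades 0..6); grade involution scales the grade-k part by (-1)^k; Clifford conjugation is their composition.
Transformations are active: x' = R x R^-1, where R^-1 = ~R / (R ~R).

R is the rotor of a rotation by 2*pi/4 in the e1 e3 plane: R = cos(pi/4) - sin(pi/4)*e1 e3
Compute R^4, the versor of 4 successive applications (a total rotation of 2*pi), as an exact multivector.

Half-angle bookkeeping: 4 applications in e1 e3 add up to rotor phase 4*pi/4 = pi, so R^4 = cos(pi) - sin(pi)*e1 e3.
cos(pi) = -1 and sin(pi) = 0, so R^4 = -1. The total rotation 2*pi is 1 full turn, so every vector returns to itself, yet the rotor is -1, on the OTHER sheet of the double cover (an odd number of 2*pi turns).
Answer: -1


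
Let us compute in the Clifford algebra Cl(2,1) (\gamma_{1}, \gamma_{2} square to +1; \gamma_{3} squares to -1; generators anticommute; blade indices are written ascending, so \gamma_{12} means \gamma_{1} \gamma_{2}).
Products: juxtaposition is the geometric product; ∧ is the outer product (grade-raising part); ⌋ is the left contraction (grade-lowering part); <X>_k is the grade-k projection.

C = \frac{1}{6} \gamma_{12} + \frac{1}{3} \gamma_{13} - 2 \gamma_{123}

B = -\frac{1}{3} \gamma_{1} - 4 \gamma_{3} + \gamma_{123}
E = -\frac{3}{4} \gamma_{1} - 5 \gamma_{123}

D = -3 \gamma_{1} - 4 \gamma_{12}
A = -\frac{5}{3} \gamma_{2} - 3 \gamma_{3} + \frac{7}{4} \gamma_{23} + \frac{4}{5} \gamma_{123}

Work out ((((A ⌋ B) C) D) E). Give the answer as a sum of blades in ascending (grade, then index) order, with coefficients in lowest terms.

step 1: -\frac{56}{5} + \frac{7}{4} \gamma_{1} + 3 \gamma_{12} + \frac{5}{3} \gamma_{13}
step 2: \frac{1}{18} + \frac{29}{8} \gamma_{2} + \frac{79}{12} \gamma_{3} - \frac{28}{15} \gamma_{12} - \frac{56}{15} \gamma_{13} - \frac{38}{9} \gamma_{23} + \frac{112}{5} \gamma_{123}
step 3: -\frac{112}{15} + \frac{43}{3} \gamma_{1} - \frac{28}{5} \gamma_{2} + \frac{392}{5} \gamma_{3} + \frac{767}{72} \gamma_{12} + \frac{103}{36} \gamma_{13} - \frac{784}{15} \gamma_{23} - \frac{41}{3} \gamma_{123}
step 4: \frac{691}{12} + \frac{4004}{15} \gamma_{1} + \frac{6421}{288} \gamma_{2} + \frac{7979}{144} \gamma_{3} + \frac{1939}{5} \gamma_{12} + \frac{154}{5} \gamma_{13} - \frac{737}{12} \gamma_{23} + \frac{1148}{15} \gamma_{123}
Answer: \frac{691}{12} + \frac{4004}{15} \gamma_{1} + \frac{6421}{288} \gamma_{2} + \frac{7979}{144} \gamma_{3} + \frac{1939}{5} \gamma_{12} + \frac{154}{5} \gamma_{13} - \frac{737}{12} \gamma_{23} + \frac{1148}{15} \gamma_{123}


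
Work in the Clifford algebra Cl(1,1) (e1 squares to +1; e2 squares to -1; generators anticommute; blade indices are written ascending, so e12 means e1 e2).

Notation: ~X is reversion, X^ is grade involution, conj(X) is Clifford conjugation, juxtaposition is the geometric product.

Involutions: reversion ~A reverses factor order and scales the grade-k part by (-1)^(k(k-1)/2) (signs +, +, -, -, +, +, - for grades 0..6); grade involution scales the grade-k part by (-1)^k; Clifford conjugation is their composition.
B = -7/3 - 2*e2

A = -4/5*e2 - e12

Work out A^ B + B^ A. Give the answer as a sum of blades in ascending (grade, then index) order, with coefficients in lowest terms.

first term: 8/5 - 2*e1 - 28/15*e2 + 7/3*e12
second term: 8/5 - 2*e1 + 28/15*e2 + 7/3*e12
Answer: 16/5 - 4*e1 + 14/3*e12


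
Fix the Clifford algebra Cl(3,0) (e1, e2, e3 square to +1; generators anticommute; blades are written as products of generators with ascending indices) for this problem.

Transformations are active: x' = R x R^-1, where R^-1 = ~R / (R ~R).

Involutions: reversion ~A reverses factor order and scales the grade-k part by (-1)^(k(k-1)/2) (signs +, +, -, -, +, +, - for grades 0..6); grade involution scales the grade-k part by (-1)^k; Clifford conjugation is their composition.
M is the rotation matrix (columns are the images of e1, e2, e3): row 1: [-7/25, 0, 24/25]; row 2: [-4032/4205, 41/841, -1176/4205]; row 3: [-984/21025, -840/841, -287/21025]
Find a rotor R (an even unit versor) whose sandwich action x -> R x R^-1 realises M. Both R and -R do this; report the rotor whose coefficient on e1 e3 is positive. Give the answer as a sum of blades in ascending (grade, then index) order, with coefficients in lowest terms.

Method: write R = a + b12*e1 e2 + b13*e1 e3 + b23*e2 e3 with a^2 + b12^2 + b13^2 + b23^2 = 1 (so R^-1 = ~R). Expanding the columns R e_j ~R gives tr M = 4a^2 - 1 and, from the antisymmetric part, M21 - M12 = -4a*b12, M13 - M31 = 4a*b13, M32 - M23 = -4a*b23.
Here tr M = -5149/21025, so a^2 = (1 + tr M)/4 = 3969/21025 and a = ±63/145. Taking a = 63/145: M21 - M12 = -4032/4205, M13 - M31 = 21168/21025, M32 - M23 = -3024/4205, giving b12 = 16/29, b13 = 84/145, b23 = 12/29, i.e. R = 63/145 + 16/29*e1 e2 + 84/145*e1 e3 + 12/29*e2 e3.
Its e1 e3 coefficient is already positive.
Answer: 63/145 + 16/29*e1 e2 + 84/145*e1 e3 + 12/29*e2 e3. Uniqueness: Spin(3) -> SO(3) maps R and -R to the same rotation of trace -5149/21025; fixing the sign of the e1 e3 coefficient removes the ambiguity.


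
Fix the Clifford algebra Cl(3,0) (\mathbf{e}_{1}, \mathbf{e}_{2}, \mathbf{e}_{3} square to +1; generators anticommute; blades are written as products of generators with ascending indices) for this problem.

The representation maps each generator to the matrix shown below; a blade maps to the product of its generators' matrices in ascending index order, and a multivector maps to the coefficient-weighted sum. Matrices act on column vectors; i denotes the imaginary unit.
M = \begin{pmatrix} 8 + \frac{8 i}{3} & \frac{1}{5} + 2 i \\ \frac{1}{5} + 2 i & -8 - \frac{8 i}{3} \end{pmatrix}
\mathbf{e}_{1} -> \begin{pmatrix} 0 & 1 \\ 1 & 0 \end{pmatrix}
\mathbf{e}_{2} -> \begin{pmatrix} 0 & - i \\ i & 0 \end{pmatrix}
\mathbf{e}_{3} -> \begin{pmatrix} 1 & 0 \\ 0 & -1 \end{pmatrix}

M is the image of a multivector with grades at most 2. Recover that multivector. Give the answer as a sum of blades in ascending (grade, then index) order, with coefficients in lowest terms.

Method: 1, rho(e_{1}), rho(e_{2}), rho(e_{3}) form a trace-orthogonal basis of the 2x2 complex matrices (tr(X Y) = 2 if X = Y, else 0), so M = m0*1 + m1*rho(e_{1}) + m2*rho(e_{2}) + m3*rho(e_{3}) with m0 = tr(M)/2 = 0, m1 = tr(M rho(e_{1}))/2 = \frac{1}{5} + 2 i, m2 = tr(M rho(e_{2}))/2 = 0, m3 = tr(M rho(e_{3}))/2 = 8 + \frac{8 i}{3}.
Multiplying table entries, the bivector images are rho(e_{1} e_{2}) = i*rho(e_{3}), rho(e_{1} e_{3}) = -i*rho(e_{2}), rho(e_{2} e_{3}) = i*rho(e_{1}); with real blade coefficients the real parts of m0..m3 are the coefficients of 1, e_{1}, e_{2}, e_{3} and the imaginary parts give the bivectors (e_{2} e_{3}: Im m1, e_{1} e_{3}: -Im m2, e_{1} e_{2}: Im m3).
Answer: \frac{1}{5} e_{1} + 8 e_{3} + \frac{8}{3} e_{1} e_{2} + 2 e_{2} e_{3}


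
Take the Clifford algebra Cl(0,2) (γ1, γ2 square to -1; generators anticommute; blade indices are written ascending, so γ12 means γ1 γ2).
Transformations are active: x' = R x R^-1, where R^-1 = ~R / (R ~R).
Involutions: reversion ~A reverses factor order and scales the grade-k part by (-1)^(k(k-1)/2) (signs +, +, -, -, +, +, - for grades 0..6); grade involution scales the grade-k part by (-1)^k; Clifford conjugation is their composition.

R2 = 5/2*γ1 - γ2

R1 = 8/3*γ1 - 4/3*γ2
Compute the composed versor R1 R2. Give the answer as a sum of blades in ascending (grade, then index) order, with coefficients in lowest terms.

Distribute over the terms of R1 (each basis-blade product reordered to ascending indices, repeated generators contracted through their squares):
(8/3*γ1) R2 = -20/3 - 8/3*γ12
(-4/3*γ2) R2 = -4/3 + 10/3*γ12
Summing the partial products and collecting blades:
Answer: -8 + 2/3*γ12


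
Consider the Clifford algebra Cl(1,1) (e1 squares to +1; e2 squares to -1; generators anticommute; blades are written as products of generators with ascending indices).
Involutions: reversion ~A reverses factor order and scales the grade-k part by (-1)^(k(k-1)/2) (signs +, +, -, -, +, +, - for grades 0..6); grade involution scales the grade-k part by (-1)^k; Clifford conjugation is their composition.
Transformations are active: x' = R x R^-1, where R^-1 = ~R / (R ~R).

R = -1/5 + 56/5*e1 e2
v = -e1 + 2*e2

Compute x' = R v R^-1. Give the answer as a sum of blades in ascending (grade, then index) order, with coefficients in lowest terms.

~R = -1/5 - 56/5*e1 e2, and R ~R = -627/5, so R^-1 = ~R / (-627/5).
R v = -111/5*e1 + 54/5*e2
Answer: 971/1045*e1 - 2054/1045*e2


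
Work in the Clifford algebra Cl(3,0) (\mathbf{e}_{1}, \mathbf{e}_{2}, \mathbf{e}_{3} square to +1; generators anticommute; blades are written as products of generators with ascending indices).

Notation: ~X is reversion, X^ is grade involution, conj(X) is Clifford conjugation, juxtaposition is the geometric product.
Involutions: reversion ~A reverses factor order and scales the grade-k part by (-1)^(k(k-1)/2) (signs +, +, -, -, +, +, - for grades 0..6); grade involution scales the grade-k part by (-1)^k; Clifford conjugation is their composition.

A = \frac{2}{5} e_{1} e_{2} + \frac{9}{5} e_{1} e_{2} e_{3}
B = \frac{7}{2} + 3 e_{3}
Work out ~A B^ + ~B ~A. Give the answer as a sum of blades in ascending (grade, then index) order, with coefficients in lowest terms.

first term: 4 e_{1} e_{2} - \frac{51}{10} e_{1} e_{2} e_{3}
second term: -\frac{34}{5} e_{1} e_{2} - \frac{15}{2} e_{1} e_{2} e_{3}
Answer: -\frac{14}{5} e_{1} e_{2} - \frac{63}{5} e_{1} e_{2} e_{3}


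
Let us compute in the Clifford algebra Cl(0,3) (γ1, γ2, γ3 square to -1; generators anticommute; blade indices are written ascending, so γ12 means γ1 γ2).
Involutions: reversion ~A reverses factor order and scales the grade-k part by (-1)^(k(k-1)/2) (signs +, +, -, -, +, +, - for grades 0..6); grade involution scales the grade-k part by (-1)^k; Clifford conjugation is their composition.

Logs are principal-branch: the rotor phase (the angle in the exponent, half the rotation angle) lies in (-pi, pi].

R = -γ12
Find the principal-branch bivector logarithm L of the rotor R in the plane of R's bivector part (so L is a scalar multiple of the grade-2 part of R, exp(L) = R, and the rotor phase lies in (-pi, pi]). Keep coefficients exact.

The scalar part of R is 0, which fixes the principal-branch rotor phase; the unit plane is then the bivector part divided by the sine of that phase, and L is that plane scaled by the phase.
Concretely: cos(phase) = 0 gives phase = ±pi/2, and since phase/sin(phase) is even the sign is immaterial: L = (phase/sin(phase)) * <R>_2 = (pi/2) * <R>_2.
Answer: -pi/2*γ12


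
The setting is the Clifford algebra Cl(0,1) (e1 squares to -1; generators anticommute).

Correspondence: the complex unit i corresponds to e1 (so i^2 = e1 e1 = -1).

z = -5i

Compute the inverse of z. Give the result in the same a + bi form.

In blades: z = -5*e1.
With qbar = 5*e1 (scalar fixed, mapped units negated), z qbar = 25 (the sum of squared coefficients), so z^-1 = qbar / (25) = 1/5*e1; translating back:
Answer: 1/5*i


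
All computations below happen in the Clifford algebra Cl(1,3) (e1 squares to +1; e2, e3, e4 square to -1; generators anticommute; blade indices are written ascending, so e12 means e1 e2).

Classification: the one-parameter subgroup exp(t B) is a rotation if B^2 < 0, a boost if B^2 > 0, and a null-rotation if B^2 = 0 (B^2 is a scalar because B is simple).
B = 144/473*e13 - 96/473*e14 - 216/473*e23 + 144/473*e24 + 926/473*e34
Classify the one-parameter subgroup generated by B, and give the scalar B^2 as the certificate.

B^2 term by term: the squares give (144/473)^2*(e13)^2 + (-96/473)^2*(e14)^2 + (-216/473)^2*(e23)^2 + (144/473)^2*(e24)^2 + (926/473)^2*(e34)^2 = 20736/223729*(+1) + 9216/223729*(+1) + 46656/223729*(-1) + 20736/223729*(-1) + 857476/223729*(-1) = -4 (each basis 2-blade squares to minus the product of its generators' squares); cross terms between blades sharing an index anticommute and cancel; the commuting (index-disjoint) pairs give grade-4 terms 2*c*c'*(blade product), which cancel blade by blade — e1234: -41472/223729 + 41472/223729 = 0 — confirming B is simple. So B^2 = -4.
Answer: rotation, certificate B^2 = -4. Note: conjugating B changes its blade decomposition but never the scalar B^2 = -4, whose sign settles the classification.


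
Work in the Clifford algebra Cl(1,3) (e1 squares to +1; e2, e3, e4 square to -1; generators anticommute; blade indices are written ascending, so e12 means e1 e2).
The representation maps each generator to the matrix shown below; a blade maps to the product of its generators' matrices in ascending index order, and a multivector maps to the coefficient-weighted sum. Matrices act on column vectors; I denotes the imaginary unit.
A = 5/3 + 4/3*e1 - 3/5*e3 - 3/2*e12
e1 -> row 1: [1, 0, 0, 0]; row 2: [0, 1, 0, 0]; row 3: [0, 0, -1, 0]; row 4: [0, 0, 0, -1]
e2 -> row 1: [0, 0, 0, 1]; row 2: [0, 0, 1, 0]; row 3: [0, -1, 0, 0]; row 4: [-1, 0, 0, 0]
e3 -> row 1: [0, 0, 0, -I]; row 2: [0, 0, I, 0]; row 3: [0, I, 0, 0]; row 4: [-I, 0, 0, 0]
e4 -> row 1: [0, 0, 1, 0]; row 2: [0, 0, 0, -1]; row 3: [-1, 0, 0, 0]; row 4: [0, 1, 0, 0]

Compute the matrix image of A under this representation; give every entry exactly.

Bivector images (products of the table entries): rho(e12) = rho(e1)rho(e2) = row 1: [0, 0, 0, 1]; row 2: [0, 0, 1, 0]; row 3: [0, 1, 0, 0]; row 4: [1, 0, 0, 0].
M = (5/3)*1 + (4/3)*rho(e1) + (-3/5)*rho(e3) + (-3/2)*rho(e12), summed entrywise (1 is the identity matrix):
Answer: row 1: [3, 0, 0, -3/2 + 3*I/5]; row 2: [0, 3, -3/2 - 3*I/5, 0]; row 3: [0, -3/2 - 3*I/5, 1/3, 0]; row 4: [-3/2 + 3*I/5, 0, 0, 1/3]
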